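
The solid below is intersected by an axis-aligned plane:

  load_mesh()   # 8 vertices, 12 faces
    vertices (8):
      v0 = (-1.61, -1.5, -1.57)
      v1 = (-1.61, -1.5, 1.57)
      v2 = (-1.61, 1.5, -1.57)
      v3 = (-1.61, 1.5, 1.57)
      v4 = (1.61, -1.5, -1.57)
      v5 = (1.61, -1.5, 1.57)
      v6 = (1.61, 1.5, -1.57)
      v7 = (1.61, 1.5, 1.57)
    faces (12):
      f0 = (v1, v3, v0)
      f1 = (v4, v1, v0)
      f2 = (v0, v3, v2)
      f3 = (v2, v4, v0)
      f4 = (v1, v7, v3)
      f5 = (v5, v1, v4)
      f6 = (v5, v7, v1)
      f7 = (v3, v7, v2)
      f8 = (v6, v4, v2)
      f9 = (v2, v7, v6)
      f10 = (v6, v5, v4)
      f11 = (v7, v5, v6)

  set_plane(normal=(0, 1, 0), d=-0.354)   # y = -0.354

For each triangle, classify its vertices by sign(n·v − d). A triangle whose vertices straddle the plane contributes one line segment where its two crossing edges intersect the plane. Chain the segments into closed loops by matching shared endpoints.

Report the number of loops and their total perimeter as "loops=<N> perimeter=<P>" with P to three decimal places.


Straddling triangles (8 of 12):
  (v1,v3,v0) [-+-] → (-1.61, -0.354, 1.57)–(-1.61, -0.354, -0.37052)  len=1.9405
  (v0,v3,v2) [-++] → (-1.61, -0.354, -0.37052)–(-1.61, -0.354, -1.57)  len=1.1995
  (v2,v4,v0) [+--] → (0.37996, -0.354, -1.57)–(-1.61, -0.354, -1.57)  len=1.9900
  (v1,v7,v3) [-++] → (-0.37996, -0.354, 1.57)–(-1.61, -0.354, 1.57)  len=1.2300
  (v5,v7,v1) [-+-] → (1.61, -0.354, 1.57)–(-0.37996, -0.354, 1.57)  len=1.9900
  (v6,v4,v2) [+-+] → (1.61, -0.354, -1.57)–(0.37996, -0.354, -1.57)  len=1.2300
  (v6,v5,v4) [+--] → (1.61, -0.354, 0.37052)–(1.61, -0.354, -1.57)  len=1.9405
  (v7,v5,v6) [+-+] → (1.61, -0.354, 1.57)–(1.61, -0.354, 0.37052)  len=1.1995

Chained into 1 loop(s):
  loop 1: 8 segments, perimeter = 12.7200
Total perimeter = 12.720

loops=1 perimeter=12.720


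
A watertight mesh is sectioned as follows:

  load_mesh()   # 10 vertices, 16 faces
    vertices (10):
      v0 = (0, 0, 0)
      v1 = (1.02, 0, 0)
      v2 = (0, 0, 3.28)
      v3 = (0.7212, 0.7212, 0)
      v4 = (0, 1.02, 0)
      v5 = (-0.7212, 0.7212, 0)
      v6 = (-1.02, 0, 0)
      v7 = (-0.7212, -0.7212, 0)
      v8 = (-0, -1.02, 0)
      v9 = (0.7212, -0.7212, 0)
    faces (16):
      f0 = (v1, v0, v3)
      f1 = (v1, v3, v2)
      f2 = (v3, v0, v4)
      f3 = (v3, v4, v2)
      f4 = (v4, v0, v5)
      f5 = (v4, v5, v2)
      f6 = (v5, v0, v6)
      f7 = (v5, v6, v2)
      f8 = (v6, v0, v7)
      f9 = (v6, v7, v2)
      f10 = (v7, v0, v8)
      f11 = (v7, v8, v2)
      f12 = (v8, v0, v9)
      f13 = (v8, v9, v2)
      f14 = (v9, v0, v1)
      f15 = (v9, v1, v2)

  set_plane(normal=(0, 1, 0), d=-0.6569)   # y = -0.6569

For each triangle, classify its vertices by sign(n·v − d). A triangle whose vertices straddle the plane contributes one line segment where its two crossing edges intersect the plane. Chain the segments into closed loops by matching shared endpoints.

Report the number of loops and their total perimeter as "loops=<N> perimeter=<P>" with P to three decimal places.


Straddling triangles (8 of 16):
  (v6,v0,v7) [++-] → (-0.6569, -0.6569, 0)–(-0.74784, -0.6569, 0)  len=0.0909
  (v6,v7,v2) [+-+] → (-0.74784, -0.6569, 0)–(-0.6569, -0.6569, 0.292435)  len=0.3062
  (v7,v0,v8) [-+-] → (-0.6569, -0.6569, 0)–(0, -0.6569, 0)  len=0.6569
  (v7,v8,v2) [--+] → (0, -0.6569, 1.16762)–(-0.6569, -0.6569, 0.292435)  len=1.0943
  (v8,v0,v9) [-+-] → (0, -0.6569, 0)–(0.6569, -0.6569, 0)  len=0.6569
  (v8,v9,v2) [--+] → (0.6569, -0.6569, 0.292435)–(0, -0.6569, 1.16762)  len=1.0943
  (v9,v0,v1) [-++] → (0.6569, -0.6569, 0)–(0.74784, -0.6569, 0)  len=0.0909
  (v9,v1,v2) [-++] → (0.74784, -0.6569, 0)–(0.6569, -0.6569, 0.292435)  len=0.3062

Chained into 1 loop(s):
  loop 1: 8 segments, perimeter = 4.2967
Total perimeter = 4.297

loops=1 perimeter=4.297


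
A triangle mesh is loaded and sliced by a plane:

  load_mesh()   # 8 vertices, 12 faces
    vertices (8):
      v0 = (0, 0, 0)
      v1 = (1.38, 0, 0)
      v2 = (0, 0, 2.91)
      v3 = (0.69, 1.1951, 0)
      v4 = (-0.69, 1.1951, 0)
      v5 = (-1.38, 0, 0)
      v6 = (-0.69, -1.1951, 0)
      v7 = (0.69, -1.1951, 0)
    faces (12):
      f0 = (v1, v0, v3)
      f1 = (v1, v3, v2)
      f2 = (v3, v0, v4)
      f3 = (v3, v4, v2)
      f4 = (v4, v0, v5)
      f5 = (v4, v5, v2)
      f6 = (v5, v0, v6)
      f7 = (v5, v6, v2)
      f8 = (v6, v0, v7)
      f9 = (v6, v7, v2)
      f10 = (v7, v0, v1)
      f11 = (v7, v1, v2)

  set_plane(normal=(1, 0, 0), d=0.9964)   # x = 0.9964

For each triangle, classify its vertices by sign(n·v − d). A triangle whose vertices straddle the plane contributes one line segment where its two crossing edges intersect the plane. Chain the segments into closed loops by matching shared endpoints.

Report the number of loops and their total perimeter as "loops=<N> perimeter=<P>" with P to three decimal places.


loops=1 perimeter=3.422

Straddling triangles (4 of 12):
  (v1,v0,v3) [+--] → (0.9964, 0, 0)–(0.9964, 0.664406, 0)  len=0.6644
  (v1,v3,v2) [+--] → (0.9964, 0.664406, 0)–(0.9964, 0, 0.808896)  len=1.0468
  (v7,v0,v1) [--+] → (0.9964, 0, 0)–(0.9964, -0.664406, 0)  len=0.6644
  (v7,v1,v2) [-+-] → (0.9964, -0.664406, 0)–(0.9964, 0, 0.808896)  len=1.0468

Chained into 1 loop(s):
  loop 1: 4 segments, perimeter = 3.4224
Total perimeter = 3.422


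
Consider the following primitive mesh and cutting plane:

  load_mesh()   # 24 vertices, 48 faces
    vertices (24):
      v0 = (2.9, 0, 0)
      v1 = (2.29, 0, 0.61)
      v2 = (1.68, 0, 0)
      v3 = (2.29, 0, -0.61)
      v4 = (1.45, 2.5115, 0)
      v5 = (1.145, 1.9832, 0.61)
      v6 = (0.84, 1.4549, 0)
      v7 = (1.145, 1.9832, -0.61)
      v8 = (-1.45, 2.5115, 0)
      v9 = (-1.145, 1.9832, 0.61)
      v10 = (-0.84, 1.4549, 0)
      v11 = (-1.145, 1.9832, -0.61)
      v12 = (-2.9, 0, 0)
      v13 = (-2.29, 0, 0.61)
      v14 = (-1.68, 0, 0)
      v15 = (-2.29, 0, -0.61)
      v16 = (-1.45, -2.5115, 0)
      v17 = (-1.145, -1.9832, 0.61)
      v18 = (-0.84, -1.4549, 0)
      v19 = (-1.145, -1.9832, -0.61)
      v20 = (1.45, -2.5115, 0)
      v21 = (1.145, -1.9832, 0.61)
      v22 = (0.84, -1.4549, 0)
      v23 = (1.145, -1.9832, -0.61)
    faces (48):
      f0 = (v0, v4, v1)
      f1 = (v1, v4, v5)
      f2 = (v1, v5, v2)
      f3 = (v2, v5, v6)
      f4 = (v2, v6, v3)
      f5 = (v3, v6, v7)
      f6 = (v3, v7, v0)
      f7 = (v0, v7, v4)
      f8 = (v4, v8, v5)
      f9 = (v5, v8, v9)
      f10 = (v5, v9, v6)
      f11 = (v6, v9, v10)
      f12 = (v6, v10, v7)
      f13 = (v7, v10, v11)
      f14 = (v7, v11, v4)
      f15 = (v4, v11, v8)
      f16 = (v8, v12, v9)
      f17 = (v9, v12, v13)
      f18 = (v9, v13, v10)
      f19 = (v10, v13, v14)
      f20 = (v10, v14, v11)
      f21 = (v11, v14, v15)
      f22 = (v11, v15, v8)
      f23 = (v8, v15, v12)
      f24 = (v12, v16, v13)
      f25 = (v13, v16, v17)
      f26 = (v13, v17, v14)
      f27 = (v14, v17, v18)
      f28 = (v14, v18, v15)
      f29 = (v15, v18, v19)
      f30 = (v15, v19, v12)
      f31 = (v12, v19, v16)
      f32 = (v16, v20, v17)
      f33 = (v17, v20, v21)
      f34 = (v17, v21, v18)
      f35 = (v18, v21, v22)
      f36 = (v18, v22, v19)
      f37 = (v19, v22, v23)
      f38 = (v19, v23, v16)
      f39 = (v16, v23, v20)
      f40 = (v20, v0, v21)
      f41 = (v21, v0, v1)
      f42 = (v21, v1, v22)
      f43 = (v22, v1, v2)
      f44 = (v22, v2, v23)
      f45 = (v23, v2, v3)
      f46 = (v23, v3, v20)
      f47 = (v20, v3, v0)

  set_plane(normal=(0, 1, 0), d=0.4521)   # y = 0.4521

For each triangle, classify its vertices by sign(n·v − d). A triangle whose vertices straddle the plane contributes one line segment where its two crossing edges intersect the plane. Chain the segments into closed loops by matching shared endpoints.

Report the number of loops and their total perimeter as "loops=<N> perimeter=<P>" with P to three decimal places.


Straddling triangles (16 of 48):
  (v0,v4,v1) [-+-] → (2.63898, 0.4521, 0)–(2.13879, 0.4521, 0.500193)  len=0.7074
  (v1,v4,v5) [-++] → (2.13879, 0.4521, 0.500193)–(2.02898, 0.4521, 0.61)  len=0.1553
  (v1,v5,v2) [-+-] → (2.02898, 0.4521, 0.61)–(1.55804, 0.4521, 0.139059)  len=0.6660
  (v2,v5,v6) [-++] → (1.55804, 0.4521, 0.139059)–(1.41898, 0.4521, 0)  len=0.1967
  (v2,v6,v3) [-+-] → (1.41898, 0.4521, 0)–(1.83942, 0.4521, -0.420447)  len=0.5946
  (v3,v6,v7) [-++] → (1.83942, 0.4521, -0.420447)–(2.02898, 0.4521, -0.61)  len=0.2681
  (v3,v7,v0) [-+-] → (2.02898, 0.4521, -0.61)–(2.49992, 0.4521, -0.139059)  len=0.6660
  (v0,v7,v4) [-++] → (2.49992, 0.4521, -0.139059)–(2.63898, 0.4521, 0)  len=0.1967
  (v8,v12,v9) [+-+] → (-2.63898, 0.4521, 0)–(-2.49992, 0.4521, 0.139059)  len=0.1967
  (v9,v12,v13) [+--] → (-2.49992, 0.4521, 0.139059)–(-2.02898, 0.4521, 0.61)  len=0.6660
  (v9,v13,v10) [+-+] → (-2.02898, 0.4521, 0.61)–(-1.83942, 0.4521, 0.420447)  len=0.2681
  (v10,v13,v14) [+--] → (-1.83942, 0.4521, 0.420447)–(-1.41898, 0.4521, 0)  len=0.5946
  (v10,v14,v11) [+-+] → (-1.41898, 0.4521, 0)–(-1.55804, 0.4521, -0.139059)  len=0.1967
  (v11,v14,v15) [+--] → (-1.55804, 0.4521, -0.139059)–(-2.02898, 0.4521, -0.61)  len=0.6660
  (v11,v15,v8) [+-+] → (-2.02898, 0.4521, -0.61)–(-2.13879, 0.4521, -0.500193)  len=0.1553
  (v8,v15,v12) [+--] → (-2.13879, 0.4521, -0.500193)–(-2.63898, 0.4521, 0)  len=0.7074

Chained into 2 loop(s):
  loop 1: 8 segments, perimeter = 3.4507
  loop 2: 8 segments, perimeter = 3.4507
Total perimeter = 6.901

loops=2 perimeter=6.901


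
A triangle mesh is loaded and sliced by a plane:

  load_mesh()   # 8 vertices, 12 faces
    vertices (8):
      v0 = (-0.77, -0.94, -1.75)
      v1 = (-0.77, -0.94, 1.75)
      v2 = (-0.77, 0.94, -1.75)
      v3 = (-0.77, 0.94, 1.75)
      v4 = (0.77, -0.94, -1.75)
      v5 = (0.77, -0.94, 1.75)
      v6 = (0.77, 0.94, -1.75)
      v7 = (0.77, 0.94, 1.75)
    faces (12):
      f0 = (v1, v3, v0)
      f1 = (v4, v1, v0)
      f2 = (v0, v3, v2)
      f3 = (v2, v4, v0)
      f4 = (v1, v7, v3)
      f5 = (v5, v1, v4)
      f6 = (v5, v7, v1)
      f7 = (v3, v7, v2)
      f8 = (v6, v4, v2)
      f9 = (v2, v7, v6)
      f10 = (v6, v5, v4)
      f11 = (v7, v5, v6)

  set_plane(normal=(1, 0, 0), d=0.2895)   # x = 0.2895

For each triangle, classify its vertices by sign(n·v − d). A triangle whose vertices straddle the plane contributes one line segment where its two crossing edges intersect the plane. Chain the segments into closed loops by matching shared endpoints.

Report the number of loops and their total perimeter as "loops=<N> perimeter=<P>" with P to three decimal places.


Straddling triangles (8 of 12):
  (v4,v1,v0) [+--] → (0.2895, -0.94, -0.657955)–(0.2895, -0.94, -1.75)  len=1.0920
  (v2,v4,v0) [-+-] → (0.2895, -0.353416, -1.75)–(0.2895, -0.94, -1.75)  len=0.5866
  (v1,v7,v3) [-+-] → (0.2895, 0.353416, 1.75)–(0.2895, 0.94, 1.75)  len=0.5866
  (v5,v1,v4) [+-+] → (0.2895, -0.94, 1.75)–(0.2895, -0.94, -0.657955)  len=2.4080
  (v5,v7,v1) [++-] → (0.2895, 0.353416, 1.75)–(0.2895, -0.94, 1.75)  len=1.2934
  (v3,v7,v2) [-+-] → (0.2895, 0.94, 1.75)–(0.2895, 0.94, 0.657955)  len=1.0920
  (v6,v4,v2) [++-] → (0.2895, -0.353416, -1.75)–(0.2895, 0.94, -1.75)  len=1.2934
  (v2,v7,v6) [-++] → (0.2895, 0.94, 0.657955)–(0.2895, 0.94, -1.75)  len=2.4080

Chained into 1 loop(s):
  loop 1: 8 segments, perimeter = 10.7600
Total perimeter = 10.760

loops=1 perimeter=10.760


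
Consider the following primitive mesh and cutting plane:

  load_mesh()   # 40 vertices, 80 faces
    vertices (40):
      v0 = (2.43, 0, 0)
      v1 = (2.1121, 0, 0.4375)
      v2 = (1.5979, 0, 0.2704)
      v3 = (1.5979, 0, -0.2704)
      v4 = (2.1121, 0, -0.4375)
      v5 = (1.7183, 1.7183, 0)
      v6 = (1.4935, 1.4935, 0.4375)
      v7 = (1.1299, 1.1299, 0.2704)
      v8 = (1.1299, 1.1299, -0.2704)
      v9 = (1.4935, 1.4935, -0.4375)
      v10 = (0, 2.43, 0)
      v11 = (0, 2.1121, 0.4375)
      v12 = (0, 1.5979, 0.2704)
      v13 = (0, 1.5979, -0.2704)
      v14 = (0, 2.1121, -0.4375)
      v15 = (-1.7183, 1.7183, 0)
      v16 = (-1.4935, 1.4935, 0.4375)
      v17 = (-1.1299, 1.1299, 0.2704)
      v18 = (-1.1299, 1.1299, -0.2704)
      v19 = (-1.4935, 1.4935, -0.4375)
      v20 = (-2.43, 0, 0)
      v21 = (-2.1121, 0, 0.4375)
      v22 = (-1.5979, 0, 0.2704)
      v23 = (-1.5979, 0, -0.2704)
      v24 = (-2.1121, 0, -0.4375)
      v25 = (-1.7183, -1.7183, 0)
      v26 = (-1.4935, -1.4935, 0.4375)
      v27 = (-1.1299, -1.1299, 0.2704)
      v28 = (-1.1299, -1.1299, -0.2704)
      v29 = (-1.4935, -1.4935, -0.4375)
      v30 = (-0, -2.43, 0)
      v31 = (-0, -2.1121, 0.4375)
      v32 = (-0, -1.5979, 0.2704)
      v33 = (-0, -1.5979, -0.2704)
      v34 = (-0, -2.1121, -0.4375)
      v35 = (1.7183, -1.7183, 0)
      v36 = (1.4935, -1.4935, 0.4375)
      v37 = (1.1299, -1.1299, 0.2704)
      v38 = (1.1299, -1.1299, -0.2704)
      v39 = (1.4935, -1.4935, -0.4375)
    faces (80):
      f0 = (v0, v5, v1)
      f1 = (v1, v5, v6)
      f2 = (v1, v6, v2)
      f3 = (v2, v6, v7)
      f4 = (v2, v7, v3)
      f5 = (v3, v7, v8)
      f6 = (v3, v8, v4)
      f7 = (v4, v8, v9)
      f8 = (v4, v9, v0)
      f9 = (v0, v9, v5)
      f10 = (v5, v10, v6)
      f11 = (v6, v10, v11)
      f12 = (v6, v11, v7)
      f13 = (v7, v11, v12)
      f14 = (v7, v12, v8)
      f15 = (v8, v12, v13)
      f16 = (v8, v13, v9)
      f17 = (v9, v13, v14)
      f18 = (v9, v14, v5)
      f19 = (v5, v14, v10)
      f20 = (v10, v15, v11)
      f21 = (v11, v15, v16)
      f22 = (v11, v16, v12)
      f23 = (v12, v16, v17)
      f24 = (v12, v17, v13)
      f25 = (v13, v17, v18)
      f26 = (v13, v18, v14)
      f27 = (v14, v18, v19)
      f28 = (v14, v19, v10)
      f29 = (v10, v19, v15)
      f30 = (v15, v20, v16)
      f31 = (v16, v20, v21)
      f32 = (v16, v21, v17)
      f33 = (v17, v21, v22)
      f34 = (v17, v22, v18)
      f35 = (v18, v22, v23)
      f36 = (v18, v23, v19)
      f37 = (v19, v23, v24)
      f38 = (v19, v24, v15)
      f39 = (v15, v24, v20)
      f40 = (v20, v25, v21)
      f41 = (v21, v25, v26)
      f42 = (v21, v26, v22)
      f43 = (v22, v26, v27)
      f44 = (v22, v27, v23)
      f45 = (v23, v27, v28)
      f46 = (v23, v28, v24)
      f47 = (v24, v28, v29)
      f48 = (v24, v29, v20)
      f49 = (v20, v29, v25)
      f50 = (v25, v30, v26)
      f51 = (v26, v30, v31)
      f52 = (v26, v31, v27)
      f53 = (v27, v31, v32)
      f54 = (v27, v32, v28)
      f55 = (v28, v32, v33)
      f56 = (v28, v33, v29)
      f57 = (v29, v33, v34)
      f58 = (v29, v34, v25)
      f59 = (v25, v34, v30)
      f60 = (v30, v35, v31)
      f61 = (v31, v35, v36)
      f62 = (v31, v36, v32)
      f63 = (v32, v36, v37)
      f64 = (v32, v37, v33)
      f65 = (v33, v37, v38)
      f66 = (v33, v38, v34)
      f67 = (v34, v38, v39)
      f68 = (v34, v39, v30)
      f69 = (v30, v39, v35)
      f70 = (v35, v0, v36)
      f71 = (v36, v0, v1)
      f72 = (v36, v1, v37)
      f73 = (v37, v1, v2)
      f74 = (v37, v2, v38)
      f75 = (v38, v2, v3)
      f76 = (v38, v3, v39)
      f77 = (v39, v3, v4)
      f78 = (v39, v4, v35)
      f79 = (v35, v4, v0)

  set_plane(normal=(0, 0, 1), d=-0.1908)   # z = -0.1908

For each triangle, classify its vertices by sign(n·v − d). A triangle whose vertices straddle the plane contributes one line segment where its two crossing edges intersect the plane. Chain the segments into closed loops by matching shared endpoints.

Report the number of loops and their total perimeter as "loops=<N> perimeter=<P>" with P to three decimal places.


Straddling triangles (32 of 80):
  (v2,v7,v3) [++-] → (1.52902, 0.166309, -0.1908)–(1.5979, 0, -0.1908)  len=0.1800
  (v3,v7,v8) [-+-] → (1.52902, 0.166309, -0.1908)–(1.1299, 1.1299, -0.1908)  len=1.0430
  (v4,v9,v0) [--+] → (2.02158, 0.651337, -0.1908)–(2.29136, 0, -0.1908)  len=0.7050
  (v0,v9,v5) [+-+] → (2.02158, 0.651337, -0.1908)–(1.62026, 1.62026, -0.1908)  len=1.0487
  (v7,v12,v8) [++-] → (0.963591, 1.19878, -0.1908)–(1.1299, 1.1299, -0.1908)  len=0.1800
  (v8,v12,v13) [-+-] → (0.963591, 1.19878, -0.1908)–(0, 1.5979, -0.1908)  len=1.0430
  (v9,v14,v5) [--+] → (0.968925, 1.89004, -0.1908)–(1.62026, 1.62026, -0.1908)  len=0.7050
  (v5,v14,v10) [+-+] → (0.968925, 1.89004, -0.1908)–(0, 2.29136, -0.1908)  len=1.0487
  (v12,v17,v13) [++-] → (-0.166309, 1.52902, -0.1908)–(0, 1.5979, -0.1908)  len=0.1800
  (v13,v17,v18) [-+-] → (-0.166309, 1.52902, -0.1908)–(-1.1299, 1.1299, -0.1908)  len=1.0430
  (v14,v19,v10) [--+] → (-0.651337, 2.02158, -0.1908)–(0, 2.29136, -0.1908)  len=0.7050
  (v10,v19,v15) [+-+] → (-0.651337, 2.02158, -0.1908)–(-1.62026, 1.62026, -0.1908)  len=1.0487
  (v17,v22,v18) [++-] → (-1.19878, 0.963591, -0.1908)–(-1.1299, 1.1299, -0.1908)  len=0.1800
  (v18,v22,v23) [-+-] → (-1.19878, 0.963591, -0.1908)–(-1.5979, 0, -0.1908)  len=1.0430
  (v19,v24,v15) [--+] → (-1.89004, 0.968925, -0.1908)–(-1.62026, 1.62026, -0.1908)  len=0.7050
  (v15,v24,v20) [+-+] → (-1.89004, 0.968925, -0.1908)–(-2.29136, 0, -0.1908)  len=1.0487
  (v22,v27,v23) [++-] → (-1.52902, -0.166309, -0.1908)–(-1.5979, 0, -0.1908)  len=0.1800
  (v23,v27,v28) [-+-] → (-1.52902, -0.166309, -0.1908)–(-1.1299, -1.1299, -0.1908)  len=1.0430
  (v24,v29,v20) [--+] → (-2.02158, -0.651337, -0.1908)–(-2.29136, 0, -0.1908)  len=0.7050
  (v20,v29,v25) [+-+] → (-2.02158, -0.651337, -0.1908)–(-1.62026, -1.62026, -0.1908)  len=1.0487
  (v27,v32,v28) [++-] → (-0.963591, -1.19878, -0.1908)–(-1.1299, -1.1299, -0.1908)  len=0.1800
  (v28,v32,v33) [-+-] → (-0.963591, -1.19878, -0.1908)–(0, -1.5979, -0.1908)  len=1.0430
  (v29,v34,v25) [--+] → (-0.968925, -1.89004, -0.1908)–(-1.62026, -1.62026, -0.1908)  len=0.7050
  (v25,v34,v30) [+-+] → (-0.968925, -1.89004, -0.1908)–(0, -2.29136, -0.1908)  len=1.0487
  (v32,v37,v33) [++-] → (0.166309, -1.52902, -0.1908)–(0, -1.5979, -0.1908)  len=0.1800
  (v33,v37,v38) [-+-] → (0.166309, -1.52902, -0.1908)–(1.1299, -1.1299, -0.1908)  len=1.0430
  (v34,v39,v30) [--+] → (0.651337, -2.02158, -0.1908)–(0, -2.29136, -0.1908)  len=0.7050
  (v30,v39,v35) [+-+] → (0.651337, -2.02158, -0.1908)–(1.62026, -1.62026, -0.1908)  len=1.0487
  (v37,v2,v38) [++-] → (1.19878, -0.963591, -0.1908)–(1.1299, -1.1299, -0.1908)  len=0.1800
  (v38,v2,v3) [-+-] → (1.19878, -0.963591, -0.1908)–(1.5979, 0, -0.1908)  len=1.0430
  (v39,v4,v35) [--+] → (1.89004, -0.968925, -0.1908)–(1.62026, -1.62026, -0.1908)  len=0.7050
  (v35,v4,v0) [+-+] → (1.89004, -0.968925, -0.1908)–(2.29136, 0, -0.1908)  len=1.0487

Chained into 2 loop(s):
  loop 1: 16 segments, perimeter = 9.7839
  loop 2: 16 segments, perimeter = 14.0300
Total perimeter = 23.814

loops=2 perimeter=23.814


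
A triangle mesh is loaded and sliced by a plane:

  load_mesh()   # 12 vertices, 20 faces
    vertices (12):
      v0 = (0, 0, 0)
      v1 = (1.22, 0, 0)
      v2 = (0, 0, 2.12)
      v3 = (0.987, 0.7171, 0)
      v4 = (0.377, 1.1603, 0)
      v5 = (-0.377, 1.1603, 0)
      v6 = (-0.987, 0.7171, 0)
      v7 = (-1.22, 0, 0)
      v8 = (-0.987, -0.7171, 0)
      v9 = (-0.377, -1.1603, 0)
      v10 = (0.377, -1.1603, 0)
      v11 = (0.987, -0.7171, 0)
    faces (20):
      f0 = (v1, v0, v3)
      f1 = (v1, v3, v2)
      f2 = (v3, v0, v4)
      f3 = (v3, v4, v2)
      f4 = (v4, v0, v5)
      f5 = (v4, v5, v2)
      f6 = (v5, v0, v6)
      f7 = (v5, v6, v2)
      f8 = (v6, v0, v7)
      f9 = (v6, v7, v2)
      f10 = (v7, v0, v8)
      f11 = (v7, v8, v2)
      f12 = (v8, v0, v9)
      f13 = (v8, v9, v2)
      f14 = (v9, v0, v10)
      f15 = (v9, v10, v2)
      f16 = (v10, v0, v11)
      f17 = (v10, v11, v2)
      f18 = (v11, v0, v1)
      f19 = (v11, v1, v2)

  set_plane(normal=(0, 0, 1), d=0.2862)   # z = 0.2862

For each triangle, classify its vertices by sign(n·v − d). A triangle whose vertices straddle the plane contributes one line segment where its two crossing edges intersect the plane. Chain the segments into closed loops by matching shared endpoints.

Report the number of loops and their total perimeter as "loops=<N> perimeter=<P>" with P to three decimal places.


Straddling triangles (10 of 20):
  (v1,v3,v2) [--+] → (0.853755, 0.620291, 0.2862)–(1.0553, 0, 0.2862)  len=0.6522
  (v3,v4,v2) [--+] → (0.326105, 1.00366, 0.2862)–(0.853755, 0.620291, 0.2862)  len=0.6522
  (v4,v5,v2) [--+] → (-0.326105, 1.00366, 0.2862)–(0.326105, 1.00366, 0.2862)  len=0.6522
  (v5,v6,v2) [--+] → (-0.853755, 0.620291, 0.2862)–(-0.326105, 1.00366, 0.2862)  len=0.6522
  (v6,v7,v2) [--+] → (-1.0553, 0, 0.2862)–(-0.853755, 0.620291, 0.2862)  len=0.6522
  (v7,v8,v2) [--+] → (-0.853755, -0.620291, 0.2862)–(-1.0553, 0, 0.2862)  len=0.6522
  (v8,v9,v2) [--+] → (-0.326105, -1.00366, 0.2862)–(-0.853755, -0.620291, 0.2862)  len=0.6522
  (v9,v10,v2) [--+] → (0.326105, -1.00366, 0.2862)–(-0.326105, -1.00366, 0.2862)  len=0.6522
  (v10,v11,v2) [--+] → (0.853755, -0.620291, 0.2862)–(0.326105, -1.00366, 0.2862)  len=0.6522
  (v11,v1,v2) [--+] → (1.0553, 0, 0.2862)–(0.853755, -0.620291, 0.2862)  len=0.6522

Chained into 1 loop(s):
  loop 1: 10 segments, perimeter = 6.5221
Total perimeter = 6.522

loops=1 perimeter=6.522


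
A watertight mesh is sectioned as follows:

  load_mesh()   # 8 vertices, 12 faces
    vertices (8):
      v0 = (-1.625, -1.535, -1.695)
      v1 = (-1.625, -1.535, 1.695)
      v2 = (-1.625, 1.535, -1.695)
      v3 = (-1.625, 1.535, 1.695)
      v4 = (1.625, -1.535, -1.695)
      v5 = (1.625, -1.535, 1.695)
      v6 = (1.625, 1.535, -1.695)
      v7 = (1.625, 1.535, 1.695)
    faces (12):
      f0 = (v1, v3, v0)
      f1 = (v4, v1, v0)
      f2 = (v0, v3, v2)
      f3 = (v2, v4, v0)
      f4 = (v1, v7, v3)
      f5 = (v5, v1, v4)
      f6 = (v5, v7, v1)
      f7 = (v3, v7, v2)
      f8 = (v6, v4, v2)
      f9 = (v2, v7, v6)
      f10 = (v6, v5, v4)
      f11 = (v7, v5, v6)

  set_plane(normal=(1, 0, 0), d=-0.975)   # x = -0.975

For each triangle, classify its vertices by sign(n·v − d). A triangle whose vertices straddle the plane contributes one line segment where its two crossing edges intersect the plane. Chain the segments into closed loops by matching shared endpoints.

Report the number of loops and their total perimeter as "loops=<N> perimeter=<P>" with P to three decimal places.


loops=1 perimeter=12.920

Straddling triangles (8 of 12):
  (v4,v1,v0) [+--] → (-0.975, -1.535, 1.017)–(-0.975, -1.535, -1.695)  len=2.7120
  (v2,v4,v0) [-+-] → (-0.975, 0.921, -1.695)–(-0.975, -1.535, -1.695)  len=2.4560
  (v1,v7,v3) [-+-] → (-0.975, -0.921, 1.695)–(-0.975, 1.535, 1.695)  len=2.4560
  (v5,v1,v4) [+-+] → (-0.975, -1.535, 1.695)–(-0.975, -1.535, 1.017)  len=0.6780
  (v5,v7,v1) [++-] → (-0.975, -0.921, 1.695)–(-0.975, -1.535, 1.695)  len=0.6140
  (v3,v7,v2) [-+-] → (-0.975, 1.535, 1.695)–(-0.975, 1.535, -1.017)  len=2.7120
  (v6,v4,v2) [++-] → (-0.975, 0.921, -1.695)–(-0.975, 1.535, -1.695)  len=0.6140
  (v2,v7,v6) [-++] → (-0.975, 1.535, -1.017)–(-0.975, 1.535, -1.695)  len=0.6780

Chained into 1 loop(s):
  loop 1: 8 segments, perimeter = 12.9200
Total perimeter = 12.920


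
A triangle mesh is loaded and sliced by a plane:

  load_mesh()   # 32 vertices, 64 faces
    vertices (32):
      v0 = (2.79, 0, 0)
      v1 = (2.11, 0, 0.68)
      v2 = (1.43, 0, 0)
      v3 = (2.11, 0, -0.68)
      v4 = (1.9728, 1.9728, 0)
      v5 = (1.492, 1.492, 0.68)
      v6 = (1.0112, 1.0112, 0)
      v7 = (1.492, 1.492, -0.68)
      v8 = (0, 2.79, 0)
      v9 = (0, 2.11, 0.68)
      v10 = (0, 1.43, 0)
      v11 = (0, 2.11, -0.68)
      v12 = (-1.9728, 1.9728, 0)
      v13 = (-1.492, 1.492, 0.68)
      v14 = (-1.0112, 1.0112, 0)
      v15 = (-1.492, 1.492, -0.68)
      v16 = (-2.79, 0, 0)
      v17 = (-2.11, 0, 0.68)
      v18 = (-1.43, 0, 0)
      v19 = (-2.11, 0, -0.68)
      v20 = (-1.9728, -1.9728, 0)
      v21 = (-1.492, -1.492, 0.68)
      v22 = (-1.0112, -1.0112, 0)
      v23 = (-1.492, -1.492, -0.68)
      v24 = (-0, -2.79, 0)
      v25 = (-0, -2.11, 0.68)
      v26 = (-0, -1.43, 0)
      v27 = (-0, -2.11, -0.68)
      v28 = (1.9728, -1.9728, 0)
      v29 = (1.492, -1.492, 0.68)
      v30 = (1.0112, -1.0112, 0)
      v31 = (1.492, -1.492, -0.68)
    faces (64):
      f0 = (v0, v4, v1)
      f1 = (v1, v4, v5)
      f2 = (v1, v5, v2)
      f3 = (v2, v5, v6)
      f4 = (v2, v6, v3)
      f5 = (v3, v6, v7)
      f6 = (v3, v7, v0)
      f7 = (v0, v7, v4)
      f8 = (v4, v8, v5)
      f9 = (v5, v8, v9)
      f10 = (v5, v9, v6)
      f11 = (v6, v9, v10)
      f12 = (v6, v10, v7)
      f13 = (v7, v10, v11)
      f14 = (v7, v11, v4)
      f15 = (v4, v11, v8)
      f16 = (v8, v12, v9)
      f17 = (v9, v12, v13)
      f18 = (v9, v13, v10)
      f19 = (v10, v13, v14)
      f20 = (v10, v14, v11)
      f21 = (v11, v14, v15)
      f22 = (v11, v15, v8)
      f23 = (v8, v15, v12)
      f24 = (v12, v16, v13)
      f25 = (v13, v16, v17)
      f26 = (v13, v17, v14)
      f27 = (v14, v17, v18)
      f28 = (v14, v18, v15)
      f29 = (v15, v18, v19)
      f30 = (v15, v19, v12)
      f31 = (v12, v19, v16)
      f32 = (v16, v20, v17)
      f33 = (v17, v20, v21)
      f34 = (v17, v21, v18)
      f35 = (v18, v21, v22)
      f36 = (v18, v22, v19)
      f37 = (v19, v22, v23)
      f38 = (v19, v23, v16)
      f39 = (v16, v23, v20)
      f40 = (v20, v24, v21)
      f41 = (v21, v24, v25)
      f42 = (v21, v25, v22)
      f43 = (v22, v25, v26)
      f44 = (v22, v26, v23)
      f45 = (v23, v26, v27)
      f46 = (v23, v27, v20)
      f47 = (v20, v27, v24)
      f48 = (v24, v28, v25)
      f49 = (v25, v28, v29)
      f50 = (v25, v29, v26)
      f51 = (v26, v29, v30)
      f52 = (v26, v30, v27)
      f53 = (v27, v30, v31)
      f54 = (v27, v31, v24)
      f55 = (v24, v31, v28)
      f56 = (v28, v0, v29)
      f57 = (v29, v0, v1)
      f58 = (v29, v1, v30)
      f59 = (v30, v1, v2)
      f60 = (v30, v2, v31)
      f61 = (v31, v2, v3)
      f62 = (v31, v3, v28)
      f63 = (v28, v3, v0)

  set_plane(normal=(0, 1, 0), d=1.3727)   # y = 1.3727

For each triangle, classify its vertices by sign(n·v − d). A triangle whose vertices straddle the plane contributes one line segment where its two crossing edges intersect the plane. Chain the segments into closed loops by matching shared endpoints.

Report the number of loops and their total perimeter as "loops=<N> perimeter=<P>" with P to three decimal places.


Straddling triangles (20 of 64):
  (v0,v4,v1) [-+-] → (2.22138, 1.3727, 0)–(2.01453, 1.3727, 0.206847)  len=0.2925
  (v1,v4,v5) [-++] → (2.01453, 1.3727, 0.206847)–(1.54142, 1.3727, 0.68)  len=0.6691
  (v1,v5,v2) [-+-] → (1.54142, 1.3727, 0.68)–(1.48704, 1.3727, 0.625627)  len=0.0769
  (v2,v5,v6) [-+-] → (1.48704, 1.3727, 0.625627)–(1.3727, 1.3727, 0.511273)  len=0.1617
  (v3,v6,v7) [--+] → (1.3727, 1.3727, -0.511273)–(1.54142, 1.3727, -0.68)  len=0.2386
  (v3,v7,v0) [-+-] → (1.54142, 1.3727, -0.68)–(1.59579, 1.3727, -0.625627)  len=0.0769
  (v0,v7,v4) [-++] → (1.59579, 1.3727, -0.625627)–(2.22138, 1.3727, 0)  len=0.8847
  (v5,v9,v6) [++-] → (0.67852, 1.3727, 0.223717)–(1.3727, 1.3727, 0.511273)  len=0.7514
  (v6,v9,v10) [-++] → (0.67852, 1.3727, 0.223717)–(0.138352, 1.3727, 0)  len=0.5847
  (v6,v10,v7) [-++] → (0.138352, 1.3727, 0)–(1.3727, 1.3727, -0.511273)  len=1.3360
  (v10,v13,v14) [++-] → (-1.3727, 1.3727, 0.511273)–(-0.138352, 1.3727, 0)  len=1.3360
  (v10,v14,v11) [+-+] → (-0.138352, 1.3727, 0)–(-0.67852, 1.3727, -0.223717)  len=0.5847
  (v11,v14,v15) [+-+] → (-0.67852, 1.3727, -0.223717)–(-1.3727, 1.3727, -0.511273)  len=0.7514
  (v12,v16,v13) [+-+] → (-2.22138, 1.3727, 0)–(-1.59579, 1.3727, 0.625627)  len=0.8847
  (v13,v16,v17) [+--] → (-1.59579, 1.3727, 0.625627)–(-1.54142, 1.3727, 0.68)  len=0.0769
  (v13,v17,v14) [+--] → (-1.54142, 1.3727, 0.68)–(-1.3727, 1.3727, 0.511273)  len=0.2386
  (v14,v18,v15) [--+] → (-1.48704, 1.3727, -0.625627)–(-1.3727, 1.3727, -0.511273)  len=0.1617
  (v15,v18,v19) [+--] → (-1.48704, 1.3727, -0.625627)–(-1.54142, 1.3727, -0.68)  len=0.0769
  (v15,v19,v12) [+-+] → (-1.54142, 1.3727, -0.68)–(-2.01453, 1.3727, -0.206847)  len=0.6691
  (v12,v19,v16) [+--] → (-2.01453, 1.3727, -0.206847)–(-2.22138, 1.3727, 0)  len=0.2925

Chained into 2 loop(s):
  loop 1: 10 segments, perimeter = 5.0726
  loop 2: 10 segments, perimeter = 5.0726
Total perimeter = 10.145

loops=2 perimeter=10.145


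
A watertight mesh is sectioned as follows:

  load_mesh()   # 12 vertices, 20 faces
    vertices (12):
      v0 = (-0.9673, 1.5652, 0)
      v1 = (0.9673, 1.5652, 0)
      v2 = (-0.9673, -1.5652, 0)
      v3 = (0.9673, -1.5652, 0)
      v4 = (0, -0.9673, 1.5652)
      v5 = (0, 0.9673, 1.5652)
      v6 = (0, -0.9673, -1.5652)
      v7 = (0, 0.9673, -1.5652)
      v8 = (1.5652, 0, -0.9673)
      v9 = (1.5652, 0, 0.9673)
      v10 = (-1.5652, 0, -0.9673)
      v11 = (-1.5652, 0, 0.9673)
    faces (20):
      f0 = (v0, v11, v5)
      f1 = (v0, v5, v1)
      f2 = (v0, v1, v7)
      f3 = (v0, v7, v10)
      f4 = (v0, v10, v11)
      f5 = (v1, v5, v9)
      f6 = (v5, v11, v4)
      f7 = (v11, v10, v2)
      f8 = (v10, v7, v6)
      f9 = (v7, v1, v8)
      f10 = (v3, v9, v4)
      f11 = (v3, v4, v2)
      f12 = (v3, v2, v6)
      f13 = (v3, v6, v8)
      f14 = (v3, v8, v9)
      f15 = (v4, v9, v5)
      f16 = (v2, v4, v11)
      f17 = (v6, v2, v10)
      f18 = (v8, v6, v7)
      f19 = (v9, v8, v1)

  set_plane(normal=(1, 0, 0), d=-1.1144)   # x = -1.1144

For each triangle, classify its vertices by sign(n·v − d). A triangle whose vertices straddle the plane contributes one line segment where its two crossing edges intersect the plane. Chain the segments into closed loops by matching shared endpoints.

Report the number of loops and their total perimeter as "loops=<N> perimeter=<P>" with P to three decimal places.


loops=1 perimeter=7.166

Straddling triangles (8 of 20):
  (v0,v11,v5) [+-+] → (-1.1144, 1.18012, 0.237983)–(-1.1144, 0.278596, 1.1395)  len=1.2749
  (v0,v7,v10) [++-] → (-1.1144, 0.278596, -1.1395)–(-1.1144, 1.18012, -0.237983)  len=1.2749
  (v0,v10,v11) [+--] → (-1.1144, 1.18012, -0.237983)–(-1.1144, 1.18012, 0.237983)  len=0.4760
  (v5,v11,v4) [+-+] → (-1.1144, 0.278596, 1.1395)–(-1.1144, -0.278596, 1.1395)  len=0.5572
  (v11,v10,v2) [--+] → (-1.1144, -1.18012, -0.237983)–(-1.1144, -1.18012, 0.237983)  len=0.4760
  (v10,v7,v6) [-++] → (-1.1144, 0.278596, -1.1395)–(-1.1144, -0.278596, -1.1395)  len=0.5572
  (v2,v4,v11) [++-] → (-1.1144, -0.278596, 1.1395)–(-1.1144, -1.18012, 0.237983)  len=1.2749
  (v6,v2,v10) [++-] → (-1.1144, -1.18012, -0.237983)–(-1.1144, -0.278596, -1.1395)  len=1.2749

Chained into 1 loop(s):
  loop 1: 8 segments, perimeter = 7.1661
Total perimeter = 7.166


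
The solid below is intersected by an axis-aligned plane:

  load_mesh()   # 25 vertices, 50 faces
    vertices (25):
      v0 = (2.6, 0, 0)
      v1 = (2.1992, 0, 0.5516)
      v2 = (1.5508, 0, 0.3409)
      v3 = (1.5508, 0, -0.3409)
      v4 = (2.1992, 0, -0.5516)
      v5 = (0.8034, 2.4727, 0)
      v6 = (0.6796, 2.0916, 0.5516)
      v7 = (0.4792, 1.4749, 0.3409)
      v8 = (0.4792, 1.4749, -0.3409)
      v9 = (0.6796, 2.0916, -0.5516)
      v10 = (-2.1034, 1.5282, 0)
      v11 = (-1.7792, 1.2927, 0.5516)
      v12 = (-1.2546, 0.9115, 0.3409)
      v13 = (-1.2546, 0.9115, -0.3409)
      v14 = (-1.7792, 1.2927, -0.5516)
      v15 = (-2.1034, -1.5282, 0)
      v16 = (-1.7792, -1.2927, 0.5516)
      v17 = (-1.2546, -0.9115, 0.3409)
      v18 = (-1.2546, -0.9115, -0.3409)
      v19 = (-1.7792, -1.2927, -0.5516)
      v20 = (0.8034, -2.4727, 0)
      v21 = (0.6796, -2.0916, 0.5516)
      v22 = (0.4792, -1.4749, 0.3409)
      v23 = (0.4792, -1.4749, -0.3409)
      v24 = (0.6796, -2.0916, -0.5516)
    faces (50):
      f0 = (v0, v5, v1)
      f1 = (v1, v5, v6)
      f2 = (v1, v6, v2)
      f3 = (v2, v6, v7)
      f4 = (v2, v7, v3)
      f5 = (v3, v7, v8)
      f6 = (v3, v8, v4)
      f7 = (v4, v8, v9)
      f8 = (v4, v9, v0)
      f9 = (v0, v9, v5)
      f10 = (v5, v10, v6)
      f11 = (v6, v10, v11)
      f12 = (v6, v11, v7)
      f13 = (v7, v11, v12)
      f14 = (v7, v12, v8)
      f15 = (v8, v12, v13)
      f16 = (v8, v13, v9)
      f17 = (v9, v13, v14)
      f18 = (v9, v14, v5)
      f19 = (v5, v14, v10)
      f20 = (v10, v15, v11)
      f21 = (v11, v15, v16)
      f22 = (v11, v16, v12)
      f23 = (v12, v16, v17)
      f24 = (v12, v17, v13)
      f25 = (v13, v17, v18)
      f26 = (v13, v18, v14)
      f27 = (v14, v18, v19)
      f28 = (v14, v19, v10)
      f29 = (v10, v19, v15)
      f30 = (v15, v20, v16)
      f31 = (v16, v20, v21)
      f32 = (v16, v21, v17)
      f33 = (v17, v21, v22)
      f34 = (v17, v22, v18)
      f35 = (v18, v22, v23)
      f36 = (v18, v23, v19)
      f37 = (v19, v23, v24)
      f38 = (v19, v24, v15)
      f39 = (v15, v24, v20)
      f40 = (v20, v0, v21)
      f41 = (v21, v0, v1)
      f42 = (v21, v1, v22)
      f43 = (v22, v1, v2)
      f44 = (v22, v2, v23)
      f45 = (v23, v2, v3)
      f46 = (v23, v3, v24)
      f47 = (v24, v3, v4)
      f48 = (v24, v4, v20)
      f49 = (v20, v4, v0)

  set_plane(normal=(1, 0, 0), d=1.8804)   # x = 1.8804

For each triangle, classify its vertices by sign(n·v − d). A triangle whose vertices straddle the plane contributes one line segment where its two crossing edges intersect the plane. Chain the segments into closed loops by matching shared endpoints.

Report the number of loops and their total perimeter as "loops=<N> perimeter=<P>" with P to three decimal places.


Straddling triangles (14 of 50):
  (v0,v5,v1) [+-+] → (1.8804, 0.990401, 0)–(1.8804, 0.564763, 0.425615)  len=0.6019
  (v1,v5,v6) [+--] → (1.8804, 0.564763, 0.425615)–(1.8804, 0.438801, 0.5516)  len=0.1782
  (v1,v6,v2) [+--] → (1.8804, 0.438801, 0.5516)–(1.8804, 0, 0.448005)  len=0.4509
  (v3,v8,v4) [--+] → (1.8804, 0.273371, -0.512547)–(1.8804, 0, -0.448005)  len=0.2809
  (v4,v8,v9) [+--] → (1.8804, 0.273371, -0.512547)–(1.8804, 0.438801, -0.5516)  len=0.1700
  (v4,v9,v0) [+-+] → (1.8804, 0.438801, -0.5516)–(1.8804, 0.783751, -0.206692)  len=0.4878
  (v0,v9,v5) [+--] → (1.8804, 0.783751, -0.206692)–(1.8804, 0.990401, 0)  len=0.2923
  (v20,v0,v21) [-+-] → (1.8804, -0.990401, 0)–(1.8804, -0.783751, 0.206692)  len=0.2923
  (v21,v0,v1) [-++] → (1.8804, -0.783751, 0.206692)–(1.8804, -0.438801, 0.5516)  len=0.4878
  (v21,v1,v22) [-+-] → (1.8804, -0.438801, 0.5516)–(1.8804, -0.273371, 0.512547)  len=0.1700
  (v22,v1,v2) [-+-] → (1.8804, -0.273371, 0.512547)–(1.8804, 0, 0.448005)  len=0.2809
  (v24,v3,v4) [--+] → (1.8804, 0, -0.448005)–(1.8804, -0.438801, -0.5516)  len=0.4509
  (v24,v4,v20) [-+-] → (1.8804, -0.438801, -0.5516)–(1.8804, -0.564763, -0.425615)  len=0.1782
  (v20,v4,v0) [-++] → (1.8804, -0.564763, -0.425615)–(1.8804, -0.990401, 0)  len=0.6019

Chained into 1 loop(s):
  loop 1: 14 segments, perimeter = 4.9238
Total perimeter = 4.924

loops=1 perimeter=4.924


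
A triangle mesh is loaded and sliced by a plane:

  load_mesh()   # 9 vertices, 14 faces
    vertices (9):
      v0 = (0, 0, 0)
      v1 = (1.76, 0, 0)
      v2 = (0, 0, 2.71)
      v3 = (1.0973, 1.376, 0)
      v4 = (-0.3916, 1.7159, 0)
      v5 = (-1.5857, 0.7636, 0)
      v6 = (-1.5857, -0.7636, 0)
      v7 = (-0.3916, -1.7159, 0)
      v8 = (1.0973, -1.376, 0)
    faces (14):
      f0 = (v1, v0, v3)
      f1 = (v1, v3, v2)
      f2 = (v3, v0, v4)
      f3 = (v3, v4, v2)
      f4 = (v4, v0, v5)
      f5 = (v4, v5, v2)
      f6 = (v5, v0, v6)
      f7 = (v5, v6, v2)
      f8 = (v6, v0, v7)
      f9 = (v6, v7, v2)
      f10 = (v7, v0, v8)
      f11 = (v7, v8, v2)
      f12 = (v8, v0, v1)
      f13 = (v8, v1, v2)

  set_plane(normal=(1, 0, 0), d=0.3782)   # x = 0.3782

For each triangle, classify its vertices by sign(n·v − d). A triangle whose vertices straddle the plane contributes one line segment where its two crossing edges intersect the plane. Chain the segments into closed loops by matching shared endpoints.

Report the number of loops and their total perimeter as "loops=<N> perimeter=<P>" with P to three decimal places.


loops=1 perimeter=8.404

Straddling triangles (8 of 14):
  (v1,v0,v3) [+-+] → (0.3782, 0, 0)–(0.3782, 0.474258, 0)  len=0.4743
  (v1,v3,v2) [++-] → (0.3782, 0.474258, 1.77596)–(0.3782, 0, 2.12766)  len=0.5904
  (v3,v0,v4) [+--] → (0.3782, 0.474258, 0)–(0.3782, 1.54016, 0)  len=1.0659
  (v3,v4,v2) [+--] → (0.3782, 1.54016, 0)–(0.3782, 0.474258, 1.77596)  len=2.0713
  (v7,v0,v8) [--+] → (0.3782, -0.474258, 0)–(0.3782, -1.54016, 0)  len=1.0659
  (v7,v8,v2) [-+-] → (0.3782, -1.54016, 0)–(0.3782, -0.474258, 1.77596)  len=2.0713
  (v8,v0,v1) [+-+] → (0.3782, -0.474258, 0)–(0.3782, 0, 0)  len=0.4743
  (v8,v1,v2) [++-] → (0.3782, 0, 2.12766)–(0.3782, -0.474258, 1.77596)  len=0.5904

Chained into 1 loop(s):
  loop 1: 8 segments, perimeter = 8.4037
Total perimeter = 8.404


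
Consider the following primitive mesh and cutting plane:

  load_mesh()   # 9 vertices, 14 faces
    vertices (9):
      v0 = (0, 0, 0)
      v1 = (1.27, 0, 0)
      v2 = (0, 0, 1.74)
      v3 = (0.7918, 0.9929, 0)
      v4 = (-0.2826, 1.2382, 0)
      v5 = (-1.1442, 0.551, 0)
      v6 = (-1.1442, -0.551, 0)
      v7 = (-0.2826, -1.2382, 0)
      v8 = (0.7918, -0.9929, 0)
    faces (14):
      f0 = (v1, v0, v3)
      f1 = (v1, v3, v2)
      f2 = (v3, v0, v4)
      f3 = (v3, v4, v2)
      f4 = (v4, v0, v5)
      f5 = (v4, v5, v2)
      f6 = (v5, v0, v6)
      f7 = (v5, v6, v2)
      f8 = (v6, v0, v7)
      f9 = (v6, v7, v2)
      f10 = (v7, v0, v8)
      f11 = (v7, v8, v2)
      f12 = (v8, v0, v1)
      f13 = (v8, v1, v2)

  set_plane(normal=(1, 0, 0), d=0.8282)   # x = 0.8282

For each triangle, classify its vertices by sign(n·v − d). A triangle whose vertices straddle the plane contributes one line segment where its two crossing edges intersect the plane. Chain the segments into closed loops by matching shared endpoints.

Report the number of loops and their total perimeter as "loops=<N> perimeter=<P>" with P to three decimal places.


Straddling triangles (4 of 14):
  (v1,v0,v3) [+--] → (0.8282, 0, 0)–(0.8282, 0.917322, 0)  len=0.9173
  (v1,v3,v2) [+--] → (0.8282, 0.917322, 0)–(0.8282, 0, 0.605301)  len=1.0990
  (v8,v0,v1) [--+] → (0.8282, 0, 0)–(0.8282, -0.917322, 0)  len=0.9173
  (v8,v1,v2) [-+-] → (0.8282, -0.917322, 0)–(0.8282, 0, 0.605301)  len=1.0990

Chained into 1 loop(s):
  loop 1: 4 segments, perimeter = 4.0327
Total perimeter = 4.033

loops=1 perimeter=4.033


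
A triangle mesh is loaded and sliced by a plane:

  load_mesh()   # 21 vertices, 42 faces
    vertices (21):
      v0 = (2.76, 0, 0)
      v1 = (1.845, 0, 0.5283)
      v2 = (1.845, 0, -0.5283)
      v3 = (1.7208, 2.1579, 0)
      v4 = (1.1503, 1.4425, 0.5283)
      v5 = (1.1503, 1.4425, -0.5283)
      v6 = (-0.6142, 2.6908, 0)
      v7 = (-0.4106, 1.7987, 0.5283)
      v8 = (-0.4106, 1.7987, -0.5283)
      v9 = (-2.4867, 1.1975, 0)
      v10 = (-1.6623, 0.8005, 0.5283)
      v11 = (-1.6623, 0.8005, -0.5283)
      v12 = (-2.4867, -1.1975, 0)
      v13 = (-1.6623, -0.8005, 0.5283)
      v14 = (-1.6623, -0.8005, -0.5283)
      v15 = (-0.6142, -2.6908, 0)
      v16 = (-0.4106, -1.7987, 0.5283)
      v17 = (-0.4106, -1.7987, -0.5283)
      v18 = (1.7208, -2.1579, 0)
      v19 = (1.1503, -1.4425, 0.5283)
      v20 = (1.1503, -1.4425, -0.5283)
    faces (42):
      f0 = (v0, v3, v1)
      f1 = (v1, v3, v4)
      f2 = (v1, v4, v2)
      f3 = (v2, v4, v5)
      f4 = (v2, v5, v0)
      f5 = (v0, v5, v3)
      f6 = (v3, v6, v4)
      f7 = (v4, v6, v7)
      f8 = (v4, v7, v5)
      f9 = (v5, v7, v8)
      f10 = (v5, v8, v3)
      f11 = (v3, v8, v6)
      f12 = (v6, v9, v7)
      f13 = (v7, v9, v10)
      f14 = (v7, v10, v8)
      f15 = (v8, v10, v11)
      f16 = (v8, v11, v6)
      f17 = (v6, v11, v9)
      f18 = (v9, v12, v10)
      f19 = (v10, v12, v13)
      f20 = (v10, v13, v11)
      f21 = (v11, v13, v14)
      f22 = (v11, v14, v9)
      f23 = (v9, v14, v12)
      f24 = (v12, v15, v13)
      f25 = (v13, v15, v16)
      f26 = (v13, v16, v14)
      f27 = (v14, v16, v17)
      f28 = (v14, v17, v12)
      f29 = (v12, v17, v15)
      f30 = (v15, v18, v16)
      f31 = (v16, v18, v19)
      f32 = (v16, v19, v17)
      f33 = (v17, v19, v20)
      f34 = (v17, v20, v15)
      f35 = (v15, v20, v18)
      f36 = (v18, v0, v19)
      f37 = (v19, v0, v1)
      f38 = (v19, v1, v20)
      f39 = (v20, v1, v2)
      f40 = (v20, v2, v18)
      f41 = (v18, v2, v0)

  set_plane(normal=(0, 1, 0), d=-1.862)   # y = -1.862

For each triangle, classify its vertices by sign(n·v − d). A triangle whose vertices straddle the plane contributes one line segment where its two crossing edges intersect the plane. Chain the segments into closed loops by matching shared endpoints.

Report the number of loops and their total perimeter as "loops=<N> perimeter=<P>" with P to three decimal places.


Straddling triangles (10 of 42):
  (v12,v15,v13) [+-+] → (-1.65346, -1.862, 0)–(-1.07374, -1.862, 0.231633)  len=0.6243
  (v13,v15,v16) [+-+] → (-1.07374, -1.862, 0.231633)–(-0.425047, -1.862, 0.490814)  len=0.6986
  (v12,v17,v15) [++-] → (-0.425047, -1.862, -0.490814)–(-1.65346, -1.862, 0)  len=1.3228
  (v15,v18,v16) [--+] → (-0.0349942, -1.862, 0.4352)–(-0.425047, -1.862, 0.490814)  len=0.3940
  (v16,v18,v19) [+-+] → (-0.0349942, -1.862, 0.4352)–(1.48483, -1.862, 0.218513)  len=1.5352
  (v17,v20,v15) [++-] → (0.557327, -1.862, -0.350761)–(-0.425047, -1.862, -0.490814)  len=0.9923
  (v15,v20,v18) [-+-] → (0.557327, -1.862, -0.350761)–(1.48483, -1.862, -0.218513)  len=0.9369
  (v18,v0,v19) [-++] → (1.8633, -1.862, 0)–(1.48483, -1.862, 0.218513)  len=0.4370
  (v20,v2,v18) [++-] → (1.73783, -1.862, -0.0724426)–(1.48483, -1.862, -0.218513)  len=0.2921
  (v18,v2,v0) [-++] → (1.73783, -1.862, -0.0724426)–(1.8633, -1.862, 0)  len=0.1449

Chained into 1 loop(s):
  loop 1: 10 segments, perimeter = 7.3781
Total perimeter = 7.378

loops=1 perimeter=7.378
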